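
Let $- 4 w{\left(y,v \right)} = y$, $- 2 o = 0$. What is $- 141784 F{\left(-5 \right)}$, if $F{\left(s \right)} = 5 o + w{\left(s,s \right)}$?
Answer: $-177230$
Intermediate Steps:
$o = 0$ ($o = \left(- \frac{1}{2}\right) 0 = 0$)
$w{\left(y,v \right)} = - \frac{y}{4}$
$F{\left(s \right)} = - \frac{s}{4}$ ($F{\left(s \right)} = 5 \cdot 0 - \frac{s}{4} = 0 - \frac{s}{4} = - \frac{s}{4}$)
$- 141784 F{\left(-5 \right)} = - 141784 \left(\left(- \frac{1}{4}\right) \left(-5\right)\right) = \left(-141784\right) \frac{5}{4} = -177230$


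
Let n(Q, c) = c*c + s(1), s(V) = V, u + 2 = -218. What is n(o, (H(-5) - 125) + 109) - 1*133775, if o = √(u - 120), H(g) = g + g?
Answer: -133098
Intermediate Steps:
u = -220 (u = -2 - 218 = -220)
H(g) = 2*g
o = 2*I*√85 (o = √(-220 - 120) = √(-340) = 2*I*√85 ≈ 18.439*I)
n(Q, c) = 1 + c² (n(Q, c) = c*c + 1 = c² + 1 = 1 + c²)
n(o, (H(-5) - 125) + 109) - 1*133775 = (1 + ((2*(-5) - 125) + 109)²) - 1*133775 = (1 + ((-10 - 125) + 109)²) - 133775 = (1 + (-135 + 109)²) - 133775 = (1 + (-26)²) - 133775 = (1 + 676) - 133775 = 677 - 133775 = -133098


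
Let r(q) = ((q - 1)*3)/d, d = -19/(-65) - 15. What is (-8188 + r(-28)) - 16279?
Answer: -23384797/956 ≈ -24461.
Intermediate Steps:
d = -956/65 (d = -19*(-1/65) - 15 = 19/65 - 15 = -956/65 ≈ -14.708)
r(q) = 195/956 - 195*q/956 (r(q) = ((q - 1)*3)/(-956/65) = ((-1 + q)*3)*(-65/956) = (-3 + 3*q)*(-65/956) = 195/956 - 195*q/956)
(-8188 + r(-28)) - 16279 = (-8188 + (195/956 - 195/956*(-28))) - 16279 = (-8188 + (195/956 + 1365/239)) - 16279 = (-8188 + 5655/956) - 16279 = -7822073/956 - 16279 = -23384797/956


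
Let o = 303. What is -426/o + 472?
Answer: 47530/101 ≈ 470.59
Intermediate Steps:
-426/o + 472 = -426/303 + 472 = -426*1/303 + 472 = -142/101 + 472 = 47530/101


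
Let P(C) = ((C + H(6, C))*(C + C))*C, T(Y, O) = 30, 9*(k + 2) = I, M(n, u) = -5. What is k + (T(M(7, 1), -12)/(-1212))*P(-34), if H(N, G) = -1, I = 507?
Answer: 623363/303 ≈ 2057.3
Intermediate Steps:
k = 163/3 (k = -2 + (⅑)*507 = -2 + 169/3 = 163/3 ≈ 54.333)
P(C) = 2*C²*(-1 + C) (P(C) = ((C - 1)*(C + C))*C = ((-1 + C)*(2*C))*C = (2*C*(-1 + C))*C = 2*C²*(-1 + C))
k + (T(M(7, 1), -12)/(-1212))*P(-34) = 163/3 + (30/(-1212))*(2*(-34)²*(-1 - 34)) = 163/3 + (30*(-1/1212))*(2*1156*(-35)) = 163/3 - 5/202*(-80920) = 163/3 + 202300/101 = 623363/303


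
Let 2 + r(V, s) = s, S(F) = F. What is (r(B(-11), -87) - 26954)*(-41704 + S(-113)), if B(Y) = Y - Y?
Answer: 1130857131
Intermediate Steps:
B(Y) = 0
r(V, s) = -2 + s
(r(B(-11), -87) - 26954)*(-41704 + S(-113)) = ((-2 - 87) - 26954)*(-41704 - 113) = (-89 - 26954)*(-41817) = -27043*(-41817) = 1130857131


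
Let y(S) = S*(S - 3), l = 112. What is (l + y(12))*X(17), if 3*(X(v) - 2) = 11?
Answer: 3740/3 ≈ 1246.7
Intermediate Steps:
X(v) = 17/3 (X(v) = 2 + (1/3)*11 = 2 + 11/3 = 17/3)
y(S) = S*(-3 + S)
(l + y(12))*X(17) = (112 + 12*(-3 + 12))*(17/3) = (112 + 12*9)*(17/3) = (112 + 108)*(17/3) = 220*(17/3) = 3740/3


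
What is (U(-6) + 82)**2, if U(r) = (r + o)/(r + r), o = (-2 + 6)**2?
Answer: 237169/36 ≈ 6588.0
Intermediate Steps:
o = 16 (o = 4**2 = 16)
U(r) = (16 + r)/(2*r) (U(r) = (r + 16)/(r + r) = (16 + r)/((2*r)) = (16 + r)*(1/(2*r)) = (16 + r)/(2*r))
(U(-6) + 82)**2 = ((1/2)*(16 - 6)/(-6) + 82)**2 = ((1/2)*(-1/6)*10 + 82)**2 = (-5/6 + 82)**2 = (487/6)**2 = 237169/36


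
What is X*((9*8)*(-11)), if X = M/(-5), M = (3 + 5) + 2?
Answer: 1584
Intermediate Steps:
M = 10 (M = 8 + 2 = 10)
X = -2 (X = 10/(-5) = 10*(-⅕) = -2)
X*((9*8)*(-11)) = -2*9*8*(-11) = -144*(-11) = -2*(-792) = 1584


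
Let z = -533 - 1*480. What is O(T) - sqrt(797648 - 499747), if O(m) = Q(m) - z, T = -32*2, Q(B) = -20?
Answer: 993 - sqrt(297901) ≈ 447.20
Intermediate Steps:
z = -1013 (z = -533 - 480 = -1013)
T = -64
O(m) = 993 (O(m) = -20 - 1*(-1013) = -20 + 1013 = 993)
O(T) - sqrt(797648 - 499747) = 993 - sqrt(797648 - 499747) = 993 - sqrt(297901)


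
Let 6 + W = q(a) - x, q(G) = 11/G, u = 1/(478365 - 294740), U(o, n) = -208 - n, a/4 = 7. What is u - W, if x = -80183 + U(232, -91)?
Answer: -412833620847/5141500 ≈ -80294.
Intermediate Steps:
a = 28 (a = 4*7 = 28)
u = 1/183625 ≈ 5.4459e-6
x = -80300 (x = -80183 + (-208 - 1*(-91)) = -80183 + (-208 + 91) = -80183 - 117 = -80300)
W = 2248243/28 (W = -6 + (11/28 - 1*(-80300)) = -6 + (11*(1/28) + 80300) = -6 + (11/28 + 80300) = -6 + 2248411/28 = 2248243/28 ≈ 80294.)
u - W = 1/183625 - 1*2248243/28 = 1/183625 - 2248243/28 = -412833620847/5141500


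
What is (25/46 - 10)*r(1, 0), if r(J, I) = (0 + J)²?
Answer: -435/46 ≈ -9.4565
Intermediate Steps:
r(J, I) = J²
(25/46 - 10)*r(1, 0) = (25/46 - 10)*1² = (25*(1/46) - 10)*1 = (25/46 - 10)*1 = -435/46*1 = -435/46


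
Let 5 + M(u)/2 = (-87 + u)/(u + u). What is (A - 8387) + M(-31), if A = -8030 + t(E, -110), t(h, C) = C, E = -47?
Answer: -512529/31 ≈ -16533.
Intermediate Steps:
A = -8140 (A = -8030 - 110 = -8140)
M(u) = -10 + (-87 + u)/u (M(u) = -10 + 2*((-87 + u)/(u + u)) = -10 + 2*((-87 + u)/((2*u))) = -10 + 2*((-87 + u)*(1/(2*u))) = -10 + 2*((-87 + u)/(2*u)) = -10 + (-87 + u)/u)
(A - 8387) + M(-31) = (-8140 - 8387) + (-9 - 87/(-31)) = -16527 + (-9 - 87*(-1/31)) = -16527 + (-9 + 87/31) = -16527 - 192/31 = -512529/31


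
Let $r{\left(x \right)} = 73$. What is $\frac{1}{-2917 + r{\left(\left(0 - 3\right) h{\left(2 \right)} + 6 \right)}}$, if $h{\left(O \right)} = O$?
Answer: $- \frac{1}{2844} \approx -0.00035162$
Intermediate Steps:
$\frac{1}{-2917 + r{\left(\left(0 - 3\right) h{\left(2 \right)} + 6 \right)}} = \frac{1}{-2917 + 73} = \frac{1}{-2844} = - \frac{1}{2844}$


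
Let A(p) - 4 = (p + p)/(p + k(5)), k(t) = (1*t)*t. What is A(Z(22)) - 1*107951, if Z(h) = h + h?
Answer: -7448255/69 ≈ -1.0795e+5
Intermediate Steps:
Z(h) = 2*h
k(t) = t² (k(t) = t*t = t²)
A(p) = 4 + 2*p/(25 + p) (A(p) = 4 + (p + p)/(p + 5²) = 4 + (2*p)/(p + 25) = 4 + (2*p)/(25 + p) = 4 + 2*p/(25 + p))
A(Z(22)) - 1*107951 = 2*(50 + 3*(2*22))/(25 + 2*22) - 1*107951 = 2*(50 + 3*44)/(25 + 44) - 107951 = 2*(50 + 132)/69 - 107951 = 2*(1/69)*182 - 107951 = 364/69 - 107951 = -7448255/69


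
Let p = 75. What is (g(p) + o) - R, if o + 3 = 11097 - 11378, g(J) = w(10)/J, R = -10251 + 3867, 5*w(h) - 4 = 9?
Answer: 2287513/375 ≈ 6100.0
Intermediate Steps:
w(h) = 13/5 (w(h) = ⅘ + (⅕)*9 = ⅘ + 9/5 = 13/5)
R = -6384
g(J) = 13/(5*J)
o = -284 (o = -3 + (11097 - 11378) = -3 - 281 = -284)
(g(p) + o) - R = ((13/5)/75 - 284) - 1*(-6384) = ((13/5)*(1/75) - 284) + 6384 = (13/375 - 284) + 6384 = -106487/375 + 6384 = 2287513/375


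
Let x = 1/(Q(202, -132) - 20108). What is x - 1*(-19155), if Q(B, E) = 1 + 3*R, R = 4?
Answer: 384919724/20095 ≈ 19155.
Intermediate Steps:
Q(B, E) = 13 (Q(B, E) = 1 + 3*4 = 1 + 12 = 13)
x = -1/20095 (x = 1/(13 - 20108) = 1/(-20095) = -1/20095 ≈ -4.9764e-5)
x - 1*(-19155) = -1/20095 - 1*(-19155) = -1/20095 + 19155 = 384919724/20095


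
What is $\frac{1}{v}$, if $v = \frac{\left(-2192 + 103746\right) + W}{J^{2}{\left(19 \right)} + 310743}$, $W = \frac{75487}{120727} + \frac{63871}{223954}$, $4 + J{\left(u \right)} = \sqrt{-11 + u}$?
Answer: $\frac{96578148481678}{31560575035781} - \frac{14917128032 \sqrt{2}}{94681725107343} \approx 3.0599$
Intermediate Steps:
$J{\left(u \right)} = -4 + \sqrt{-11 + u}$
$W = \frac{848847235}{932320502}$ ($W = 75487 \cdot \frac{1}{120727} + 63871 \cdot \frac{1}{223954} = \frac{2603}{4163} + \frac{63871}{223954} = \frac{848847235}{932320502} \approx 0.91047$)
$v = \frac{94681725107343}{932320502 \left(310743 + \left(-4 + 2 \sqrt{2}\right)^{2}\right)}$ ($v = \frac{\left(-2192 + 103746\right) + \frac{848847235}{932320502}}{\left(-4 + \sqrt{-11 + 19}\right)^{2} + 310743} = \frac{101554 + \frac{848847235}{932320502}}{\left(-4 + \sqrt{8}\right)^{2} + 310743} = \frac{94681725107343}{932320502 \left(\left(-4 + 2 \sqrt{2}\right)^{2} + 310743\right)} = \frac{94681725107343}{932320502 \left(310743 + \left(-4 + 2 \sqrt{2}\right)^{2}\right)} \approx 0.32681$)
$\frac{1}{v} = \frac{1}{\frac{29423955666433662081}{90039903930268784054} + \frac{757453800858744 \sqrt{2}}{45019951965134392027}}$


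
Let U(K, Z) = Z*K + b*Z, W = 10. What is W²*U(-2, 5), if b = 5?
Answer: 1500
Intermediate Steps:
U(K, Z) = 5*Z + K*Z (U(K, Z) = Z*K + 5*Z = K*Z + 5*Z = 5*Z + K*Z)
W²*U(-2, 5) = 10²*(5*(5 - 2)) = 100*(5*3) = 100*15 = 1500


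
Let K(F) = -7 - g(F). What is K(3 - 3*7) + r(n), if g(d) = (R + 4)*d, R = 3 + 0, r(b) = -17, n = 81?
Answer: 102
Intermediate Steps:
R = 3
g(d) = 7*d (g(d) = (3 + 4)*d = 7*d)
K(F) = -7 - 7*F
K(3 - 3*7) + r(n) = (-7 - 7*(3 - 3*7)) - 17 = (-7 - 7*(3 - 21)) - 17 = (-7 - 7*(-18)) - 17 = (-7 + 126) - 17 = 119 - 17 = 102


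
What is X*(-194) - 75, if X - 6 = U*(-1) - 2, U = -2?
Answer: -1239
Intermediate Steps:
X = 6 (X = 6 + (-2*(-1) - 2) = 6 + (2 - 2) = 6 + 0 = 6)
X*(-194) - 75 = 6*(-194) - 75 = -1164 - 75 = -1239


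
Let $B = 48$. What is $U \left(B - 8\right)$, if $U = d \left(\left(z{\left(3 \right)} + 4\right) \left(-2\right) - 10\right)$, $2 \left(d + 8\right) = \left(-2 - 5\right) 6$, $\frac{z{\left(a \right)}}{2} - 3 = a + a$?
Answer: $62640$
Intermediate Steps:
$z{\left(a \right)} = 6 + 4 a$ ($z{\left(a \right)} = 6 + 2 \left(a + a\right) = 6 + 2 \cdot 2 a = 6 + 4 a$)
$d = -29$ ($d = -8 + \frac{\left(-2 - 5\right) 6}{2} = -8 + \frac{\left(-7\right) 6}{2} = -8 + \frac{1}{2} \left(-42\right) = -8 - 21 = -29$)
$U = 1566$ ($U = - 29 \left(\left(\left(6 + 4 \cdot 3\right) + 4\right) \left(-2\right) - 10\right) = - 29 \left(\left(\left(6 + 12\right) + 4\right) \left(-2\right) - 10\right) = - 29 \left(\left(18 + 4\right) \left(-2\right) - 10\right) = - 29 \left(22 \left(-2\right) - 10\right) = - 29 \left(-44 - 10\right) = \left(-29\right) \left(-54\right) = 1566$)
$U \left(B - 8\right) = 1566 \left(48 - 8\right) = 1566 \cdot 40 = 62640$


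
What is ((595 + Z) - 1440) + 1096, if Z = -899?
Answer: -648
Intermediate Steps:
((595 + Z) - 1440) + 1096 = ((595 - 899) - 1440) + 1096 = (-304 - 1440) + 1096 = -1744 + 1096 = -648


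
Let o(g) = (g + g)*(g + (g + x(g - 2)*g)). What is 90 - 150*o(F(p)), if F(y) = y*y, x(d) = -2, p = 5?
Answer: 90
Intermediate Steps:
F(y) = y²
o(g) = 0 (o(g) = (g + g)*(g + (g - 2*g)) = (2*g)*(g - g) = (2*g)*0 = 0)
90 - 150*o(F(p)) = 90 - 150*0 = 90 + 0 = 90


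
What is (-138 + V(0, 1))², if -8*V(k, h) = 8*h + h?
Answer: 1238769/64 ≈ 19356.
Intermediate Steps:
V(k, h) = -9*h/8 (V(k, h) = -(8*h + h)/8 = -9*h/8)
(-138 + V(0, 1))² = (-138 - 9/8*1)² = (-138 - 9/8)² = (-1113/8)² = 1238769/64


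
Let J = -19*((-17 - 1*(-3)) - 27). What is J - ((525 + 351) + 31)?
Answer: -128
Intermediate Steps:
J = 779 (J = -19*((-17 + 3) - 27) = -19*(-14 - 27) = -19*(-41) = 779)
J - ((525 + 351) + 31) = 779 - ((525 + 351) + 31) = 779 - (876 + 31) = 779 - 1*907 = 779 - 907 = -128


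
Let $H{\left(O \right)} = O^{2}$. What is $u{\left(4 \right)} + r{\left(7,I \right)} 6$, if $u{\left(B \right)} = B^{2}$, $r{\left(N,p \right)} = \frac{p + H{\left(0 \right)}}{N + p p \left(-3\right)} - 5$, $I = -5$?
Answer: $- \frac{461}{34} \approx -13.559$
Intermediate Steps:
$r{\left(N,p \right)} = -5 + \frac{p}{N - 3 p^{2}}$ ($r{\left(N,p \right)} = \frac{p + 0^{2}}{N + p p \left(-3\right)} - 5 = \frac{p + 0}{N + p^{2} \left(-3\right)} - 5 = \frac{p}{N - 3 p^{2}} - 5 = -5 + \frac{p}{N - 3 p^{2}}$)
$u{\left(4 \right)} + r{\left(7,I \right)} 6 = 4^{2} + \frac{-5 - 35 + 15 \left(-5\right)^{2}}{7 - 3 \left(-5\right)^{2}} \cdot 6 = 16 + \frac{-5 - 35 + 15 \cdot 25}{7 - 75} \cdot 6 = 16 + \frac{-5 - 35 + 375}{7 - 75} \cdot 6 = 16 + \frac{1}{-68} \cdot 335 \cdot 6 = 16 + \left(- \frac{1}{68}\right) 335 \cdot 6 = 16 - \frac{1005}{34} = - \frac{461}{34}$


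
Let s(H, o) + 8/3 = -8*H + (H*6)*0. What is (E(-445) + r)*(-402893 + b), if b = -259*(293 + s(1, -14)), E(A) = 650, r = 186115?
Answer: -88903377260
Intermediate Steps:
s(H, o) = -8/3 - 8*H (s(H, o) = -8/3 + (-8*H + (H*6)*0) = -8/3 + (-8*H + (6*H)*0) = -8/3 + (-8*H + 0) = -8/3 - 8*H)
b = -219373/3 (b = -259*(293 + (-8/3 - 8*1)) = -259*(293 + (-8/3 - 8)) = -259*(293 - 32/3) = -259*847/3 = -219373/3 ≈ -73124.)
(E(-445) + r)*(-402893 + b) = (650 + 186115)*(-402893 - 219373/3) = 186765*(-1428052/3) = -88903377260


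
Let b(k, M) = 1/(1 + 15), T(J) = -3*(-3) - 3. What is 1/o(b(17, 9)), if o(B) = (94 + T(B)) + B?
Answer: 16/1601 ≈ 0.0099937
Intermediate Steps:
T(J) = 6 (T(J) = 9 - 3 = 6)
b(k, M) = 1/16
o(B) = 100 + B (o(B) = (94 + 6) + B = 100 + B)
1/o(b(17, 9)) = 1/(100 + 1/16) = 1/(1601/16) = 16/1601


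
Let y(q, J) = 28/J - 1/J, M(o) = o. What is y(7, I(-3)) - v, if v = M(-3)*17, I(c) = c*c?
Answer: 54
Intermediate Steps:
I(c) = c**2
y(q, J) = 27/J
v = -51 (v = -3*17 = -51)
y(7, I(-3)) - v = 27/((-3)**2) - 1*(-51) = 27/9 + 51 = 27*(1/9) + 51 = 3 + 51 = 54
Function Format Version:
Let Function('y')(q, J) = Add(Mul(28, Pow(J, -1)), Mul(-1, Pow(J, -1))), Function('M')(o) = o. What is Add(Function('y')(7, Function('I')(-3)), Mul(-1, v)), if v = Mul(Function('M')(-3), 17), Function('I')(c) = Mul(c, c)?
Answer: 54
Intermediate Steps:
Function('I')(c) = Pow(c, 2)
Function('y')(q, J) = Mul(27, Pow(J, -1))
v = -51 (v = Mul(-3, 17) = -51)
Add(Function('y')(7, Function('I')(-3)), Mul(-1, v)) = Add(Mul(27, Pow(Pow(-3, 2), -1)), Mul(-1, -51)) = Add(Mul(27, Pow(9, -1)), 51) = Add(Mul(27, Rational(1, 9)), 51) = Add(3, 51) = 54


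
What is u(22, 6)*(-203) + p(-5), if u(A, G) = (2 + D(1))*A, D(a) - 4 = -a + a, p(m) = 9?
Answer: -26787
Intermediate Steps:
D(a) = 4 (D(a) = 4 + (-a + a) = 4 + 0 = 4)
u(A, G) = 6*A (u(A, G) = (2 + 4)*A = 6*A)
u(22, 6)*(-203) + p(-5) = (6*22)*(-203) + 9 = 132*(-203) + 9 = -26796 + 9 = -26787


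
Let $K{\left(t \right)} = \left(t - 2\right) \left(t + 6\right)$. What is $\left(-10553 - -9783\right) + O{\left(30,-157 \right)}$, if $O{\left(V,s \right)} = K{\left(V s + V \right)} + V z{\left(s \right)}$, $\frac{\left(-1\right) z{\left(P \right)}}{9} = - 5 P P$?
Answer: $55159048$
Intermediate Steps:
$z{\left(P \right)} = 45 P^{2}$ ($z{\left(P \right)} = - 9 - 5 P P = - 9 \left(- 5 P^{2}\right) = 45 P^{2}$)
$K{\left(t \right)} = \left(-2 + t\right) \left(6 + t\right)$
$O{\left(V,s \right)} = -12 + \left(V + V s\right)^{2} + 4 V + 4 V s + 45 V s^{2}$ ($O{\left(V,s \right)} = \left(-12 + \left(V s + V\right)^{2} + 4 \left(V s + V\right)\right) + V 45 s^{2} = \left(-12 + \left(V + V s\right)^{2} + 4 \left(V + V s\right)\right) + 45 V s^{2} = \left(-12 + \left(V + V s\right)^{2} + \left(4 V + 4 V s\right)\right) + 45 V s^{2} = \left(-12 + \left(V + V s\right)^{2} + 4 V + 4 V s\right) + 45 V s^{2} = -12 + \left(V + V s\right)^{2} + 4 V + 4 V s + 45 V s^{2}$)
$\left(-10553 - -9783\right) + O{\left(30,-157 \right)} = \left(-10553 - -9783\right) + \left(-12 + 30^{2} \left(1 - 157\right)^{2} + 4 \cdot 30 \left(1 - 157\right) + 45 \cdot 30 \left(-157\right)^{2}\right) = \left(-10553 + 9783\right) + \left(-12 + 900 \left(-156\right)^{2} + 4 \cdot 30 \left(-156\right) + 45 \cdot 30 \cdot 24649\right) = -770 + \left(-12 + 900 \cdot 24336 - 18720 + 33276150\right) = -770 + \left(-12 + 21902400 - 18720 + 33276150\right) = -770 + 55159818 = 55159048$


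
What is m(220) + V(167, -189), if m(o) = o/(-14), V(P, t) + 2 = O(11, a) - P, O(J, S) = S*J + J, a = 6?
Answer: -754/7 ≈ -107.71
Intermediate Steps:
O(J, S) = J + J*S (O(J, S) = J*S + J = J + J*S)
V(P, t) = 75 - P (V(P, t) = -2 + (11*(1 + 6) - P) = -2 + (11*7 - P) = -2 + (77 - P) = 75 - P)
m(o) = -o/14 (m(o) = o*(-1/14) = -o/14)
m(220) + V(167, -189) = -1/14*220 + (75 - 1*167) = -110/7 + (75 - 167) = -110/7 - 92 = -754/7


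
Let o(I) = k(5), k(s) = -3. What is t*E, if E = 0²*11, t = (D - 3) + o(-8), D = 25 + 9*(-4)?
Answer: 0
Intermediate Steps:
D = -11 (D = 25 - 36 = -11)
o(I) = -3
t = -17 (t = (-11 - 3) - 3 = -14 - 3 = -17)
E = 0 (E = 0*11 = 0)
t*E = -17*0 = 0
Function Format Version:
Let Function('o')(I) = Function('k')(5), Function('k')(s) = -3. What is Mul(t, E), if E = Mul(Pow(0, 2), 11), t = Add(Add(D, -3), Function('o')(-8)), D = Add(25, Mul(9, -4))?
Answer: 0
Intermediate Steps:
D = -11 (D = Add(25, -36) = -11)
Function('o')(I) = -3
t = -17 (t = Add(Add(-11, -3), -3) = Add(-14, -3) = -17)
E = 0 (E = Mul(0, 11) = 0)
Mul(t, E) = Mul(-17, 0) = 0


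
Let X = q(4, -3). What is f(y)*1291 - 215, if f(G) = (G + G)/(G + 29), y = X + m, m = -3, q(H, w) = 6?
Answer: 433/16 ≈ 27.063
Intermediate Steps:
X = 6
y = 3 (y = 6 - 3 = 3)
f(G) = 2*G/(29 + G) (f(G) = (2*G)/(29 + G) = 2*G/(29 + G))
f(y)*1291 - 215 = (2*3/(29 + 3))*1291 - 215 = (2*3/32)*1291 - 215 = (2*3*(1/32))*1291 - 215 = (3/16)*1291 - 215 = 3873/16 - 215 = 433/16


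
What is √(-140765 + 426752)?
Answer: √285987 ≈ 534.78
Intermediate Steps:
√(-140765 + 426752) = √285987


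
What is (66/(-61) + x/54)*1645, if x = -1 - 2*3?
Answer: -6565195/3294 ≈ -1993.1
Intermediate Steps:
x = -7 (x = -1 - 6 = -7)
(66/(-61) + x/54)*1645 = (66/(-61) - 7/54)*1645 = (66*(-1/61) - 7*1/54)*1645 = (-66/61 - 7/54)*1645 = -3991/3294*1645 = -6565195/3294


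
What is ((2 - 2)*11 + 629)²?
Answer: 395641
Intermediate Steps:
((2 - 2)*11 + 629)² = (0*11 + 629)² = (0 + 629)² = 629² = 395641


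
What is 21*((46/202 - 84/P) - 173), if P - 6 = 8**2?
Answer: -1844976/505 ≈ -3653.4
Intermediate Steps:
P = 70 (P = 6 + 8**2 = 6 + 64 = 70)
21*((46/202 - 84/P) - 173) = 21*((46/202 - 84/70) - 173) = 21*((46*(1/202) - 84*1/70) - 173) = 21*((23/101 - 6/5) - 173) = 21*(-491/505 - 173) = 21*(-87856/505) = -1844976/505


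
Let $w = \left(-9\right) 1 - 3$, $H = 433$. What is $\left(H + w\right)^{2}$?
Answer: $177241$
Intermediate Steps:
$w = -12$ ($w = -9 - 3 = -12$)
$\left(H + w\right)^{2} = \left(433 - 12\right)^{2} = 421^{2} = 177241$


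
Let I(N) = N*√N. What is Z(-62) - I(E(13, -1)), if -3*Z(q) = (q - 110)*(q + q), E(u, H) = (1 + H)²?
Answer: -21328/3 ≈ -7109.3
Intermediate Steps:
I(N) = N^(3/2)
Z(q) = -2*q*(-110 + q)/3 (Z(q) = -(q - 110)*(q + q)/3 = -(-110 + q)*2*q/3 = -2*q*(-110 + q)/3)
Z(-62) - I(E(13, -1)) = (⅔)*(-62)*(110 - 1*(-62)) - ((1 - 1)²)^(3/2) = (⅔)*(-62)*(110 + 62) - (0²)^(3/2) = (⅔)*(-62)*172 - 0^(3/2) = -21328/3 - 1*0 = -21328/3 + 0 = -21328/3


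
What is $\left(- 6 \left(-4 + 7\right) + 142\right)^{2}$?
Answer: $15376$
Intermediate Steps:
$\left(- 6 \left(-4 + 7\right) + 142\right)^{2} = \left(\left(-6\right) 3 + 142\right)^{2} = \left(-18 + 142\right)^{2} = 124^{2} = 15376$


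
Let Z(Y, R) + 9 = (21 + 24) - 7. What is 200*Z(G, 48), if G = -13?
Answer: 5800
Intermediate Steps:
Z(Y, R) = 29 (Z(Y, R) = -9 + ((21 + 24) - 7) = -9 + (45 - 7) = -9 + 38 = 29)
200*Z(G, 48) = 200*29 = 5800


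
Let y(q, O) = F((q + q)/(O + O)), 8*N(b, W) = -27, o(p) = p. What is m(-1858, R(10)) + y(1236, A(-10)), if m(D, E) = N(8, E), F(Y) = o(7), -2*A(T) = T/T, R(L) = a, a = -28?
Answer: 29/8 ≈ 3.6250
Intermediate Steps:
R(L) = -28
A(T) = -½ (A(T) = -T/(2*T) = -½*1 = -½)
F(Y) = 7
N(b, W) = -27/8 (N(b, W) = (⅛)*(-27) = -27/8)
y(q, O) = 7
m(D, E) = -27/8
m(-1858, R(10)) + y(1236, A(-10)) = -27/8 + 7 = 29/8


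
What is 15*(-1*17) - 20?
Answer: -275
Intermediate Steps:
15*(-1*17) - 20 = 15*(-17) - 20 = -255 - 20 = -275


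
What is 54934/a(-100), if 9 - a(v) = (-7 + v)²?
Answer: -2497/520 ≈ -4.8019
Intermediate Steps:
a(v) = 9 - (-7 + v)²
54934/a(-100) = 54934/(9 - (-7 - 100)²) = 54934/(9 - 1*(-107)²) = 54934/(9 - 1*11449) = 54934/(9 - 11449) = 54934/(-11440) = 54934*(-1/11440) = -2497/520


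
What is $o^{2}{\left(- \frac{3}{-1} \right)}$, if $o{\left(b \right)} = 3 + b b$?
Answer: $144$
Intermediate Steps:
$o{\left(b \right)} = 3 + b^{2}$
$o^{2}{\left(- \frac{3}{-1} \right)} = \left(3 + \left(- \frac{3}{-1}\right)^{2}\right)^{2} = \left(3 + \left(\left(-3\right) \left(-1\right)\right)^{2}\right)^{2} = \left(3 + 3^{2}\right)^{2} = \left(3 + 9\right)^{2} = 12^{2} = 144$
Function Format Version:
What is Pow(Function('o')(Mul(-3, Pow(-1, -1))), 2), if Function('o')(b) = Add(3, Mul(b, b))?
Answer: 144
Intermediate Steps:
Function('o')(b) = Add(3, Pow(b, 2))
Pow(Function('o')(Mul(-3, Pow(-1, -1))), 2) = Pow(Add(3, Pow(Mul(-3, Pow(-1, -1)), 2)), 2) = Pow(Add(3, Pow(Mul(-3, -1), 2)), 2) = Pow(Add(3, Pow(3, 2)), 2) = Pow(Add(3, 9), 2) = Pow(12, 2) = 144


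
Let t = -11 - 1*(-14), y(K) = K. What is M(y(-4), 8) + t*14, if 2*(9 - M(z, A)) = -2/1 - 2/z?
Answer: 207/4 ≈ 51.750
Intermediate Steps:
M(z, A) = 10 + 1/z (M(z, A) = 9 - (-2/1 - 2/z)/2 = 9 - (-2*1 - 2/z)/2 = 9 - (-2 - 2/z)/2 = 9 + (1 + 1/z) = 10 + 1/z)
t = 3 (t = -11 + 14 = 3)
M(y(-4), 8) + t*14 = (10 + 1/(-4)) + 3*14 = (10 - ¼) + 42 = 39/4 + 42 = 207/4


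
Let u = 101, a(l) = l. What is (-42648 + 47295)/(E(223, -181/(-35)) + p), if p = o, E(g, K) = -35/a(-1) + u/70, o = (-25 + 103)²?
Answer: 325290/428431 ≈ 0.75926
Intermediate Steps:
o = 6084 (o = 78² = 6084)
E(g, K) = 2551/70 (E(g, K) = -35/(-1) + 101/70 = -35*(-1) + 101*(1/70) = 35 + 101/70 = 2551/70)
p = 6084
(-42648 + 47295)/(E(223, -181/(-35)) + p) = (-42648 + 47295)/(2551/70 + 6084) = 4647/(428431/70) = 4647*(70/428431) = 325290/428431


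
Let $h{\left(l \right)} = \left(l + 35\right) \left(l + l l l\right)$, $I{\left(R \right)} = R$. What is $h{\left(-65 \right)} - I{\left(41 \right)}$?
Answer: $8240659$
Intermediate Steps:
$h{\left(l \right)} = \left(35 + l\right) \left(l + l^{3}\right)$ ($h{\left(l \right)} = \left(35 + l\right) \left(l + l^{2} l\right) = \left(35 + l\right) \left(l + l^{3}\right)$)
$h{\left(-65 \right)} - I{\left(41 \right)} = - 65 \left(35 - 65 + \left(-65\right)^{3} + 35 \left(-65\right)^{2}\right) - 41 = - 65 \left(35 - 65 - 274625 + 35 \cdot 4225\right) - 41 = - 65 \left(35 - 65 - 274625 + 147875\right) - 41 = \left(-65\right) \left(-126780\right) - 41 = 8240700 - 41 = 8240659$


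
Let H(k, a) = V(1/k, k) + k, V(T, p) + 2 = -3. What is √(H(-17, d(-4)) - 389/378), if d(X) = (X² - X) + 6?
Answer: I*√365610/126 ≈ 4.7989*I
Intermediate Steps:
d(X) = 6 + X² - X
V(T, p) = -5 (V(T, p) = -2 - 3 = -5)
H(k, a) = -5 + k
√(H(-17, d(-4)) - 389/378) = √((-5 - 17) - 389/378) = √(-22 - 389*1/378) = √(-22 - 389/378) = √(-8705/378) = I*√365610/126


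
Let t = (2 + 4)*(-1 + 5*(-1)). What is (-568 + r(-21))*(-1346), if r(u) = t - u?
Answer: 784718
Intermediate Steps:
t = -36 (t = 6*(-1 - 5) = 6*(-6) = -36)
r(u) = -36 - u
(-568 + r(-21))*(-1346) = (-568 + (-36 - 1*(-21)))*(-1346) = (-568 + (-36 + 21))*(-1346) = (-568 - 15)*(-1346) = -583*(-1346) = 784718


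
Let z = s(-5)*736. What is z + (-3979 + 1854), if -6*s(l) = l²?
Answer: -15575/3 ≈ -5191.7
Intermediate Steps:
s(l) = -l²/6
z = -9200/3 (z = -⅙*(-5)²*736 = -⅙*25*736 = -25/6*736 = -9200/3 ≈ -3066.7)
z + (-3979 + 1854) = -9200/3 + (-3979 + 1854) = -9200/3 - 2125 = -15575/3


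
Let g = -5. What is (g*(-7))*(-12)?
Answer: -420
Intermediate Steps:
(g*(-7))*(-12) = -5*(-7)*(-12) = 35*(-12) = -420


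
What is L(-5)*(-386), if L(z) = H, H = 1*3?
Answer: -1158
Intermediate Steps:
H = 3
L(z) = 3
L(-5)*(-386) = 3*(-386) = -1158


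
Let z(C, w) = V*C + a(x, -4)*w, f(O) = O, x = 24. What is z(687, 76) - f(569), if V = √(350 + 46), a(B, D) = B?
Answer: 1255 + 4122*√11 ≈ 14926.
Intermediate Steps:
V = 6*√11 (V = √396 = 6*√11 ≈ 19.900)
z(C, w) = 24*w + 6*C*√11 (z(C, w) = (6*√11)*C + 24*w = 6*C*√11 + 24*w = 24*w + 6*C*√11)
z(687, 76) - f(569) = (24*76 + 6*687*√11) - 1*569 = (1824 + 4122*√11) - 569 = 1255 + 4122*√11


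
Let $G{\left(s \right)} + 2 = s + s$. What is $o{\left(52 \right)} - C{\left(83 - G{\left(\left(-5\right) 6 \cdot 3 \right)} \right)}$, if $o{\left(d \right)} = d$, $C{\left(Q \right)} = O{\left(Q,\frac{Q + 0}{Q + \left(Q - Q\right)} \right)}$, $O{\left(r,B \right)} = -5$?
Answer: $57$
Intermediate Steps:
$G{\left(s \right)} = -2 + 2 s$ ($G{\left(s \right)} = -2 + \left(s + s\right) = -2 + 2 s$)
$C{\left(Q \right)} = -5$
$o{\left(52 \right)} - C{\left(83 - G{\left(\left(-5\right) 6 \cdot 3 \right)} \right)} = 52 - -5 = 52 + 5 = 57$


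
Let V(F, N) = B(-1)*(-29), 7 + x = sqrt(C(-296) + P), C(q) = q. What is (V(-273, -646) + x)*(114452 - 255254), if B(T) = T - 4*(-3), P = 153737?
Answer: 45901452 - 422406*sqrt(17049) ≈ -9.2529e+6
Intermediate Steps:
B(T) = 12 + T (B(T) = T + 12 = 12 + T)
x = -7 + 3*sqrt(17049) (x = -7 + sqrt(-296 + 153737) = -7 + sqrt(153441) = -7 + 3*sqrt(17049) ≈ 384.72)
V(F, N) = -319 (V(F, N) = (12 - 1)*(-29) = 11*(-29) = -319)
(V(-273, -646) + x)*(114452 - 255254) = (-319 + (-7 + 3*sqrt(17049)))*(114452 - 255254) = (-326 + 3*sqrt(17049))*(-140802) = 45901452 - 422406*sqrt(17049)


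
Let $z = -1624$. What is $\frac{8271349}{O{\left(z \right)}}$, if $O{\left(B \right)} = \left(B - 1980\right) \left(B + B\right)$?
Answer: $\frac{8271349}{11705792} \approx 0.7066$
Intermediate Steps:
$O{\left(B \right)} = 2 B \left(-1980 + B\right)$ ($O{\left(B \right)} = \left(-1980 + B\right) 2 B = 2 B \left(-1980 + B\right)$)
$\frac{8271349}{O{\left(z \right)}} = \frac{8271349}{2 \left(-1624\right) \left(-1980 - 1624\right)} = \frac{8271349}{2 \left(-1624\right) \left(-3604\right)} = \frac{8271349}{11705792}$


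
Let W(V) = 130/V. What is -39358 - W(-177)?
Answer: -6966236/177 ≈ -39357.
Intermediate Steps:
-39358 - W(-177) = -39358 - 130/(-177) = -39358 - 130*(-1)/177 = -39358 - 1*(-130/177) = -39358 + 130/177 = -6966236/177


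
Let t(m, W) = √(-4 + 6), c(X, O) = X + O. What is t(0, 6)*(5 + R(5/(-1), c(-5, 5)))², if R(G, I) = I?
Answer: 25*√2 ≈ 35.355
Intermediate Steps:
c(X, O) = O + X
t(m, W) = √2
t(0, 6)*(5 + R(5/(-1), c(-5, 5)))² = √2*(5 + (5 - 5))² = √2*(5 + 0)² = √2*5² = √2*25 = 25*√2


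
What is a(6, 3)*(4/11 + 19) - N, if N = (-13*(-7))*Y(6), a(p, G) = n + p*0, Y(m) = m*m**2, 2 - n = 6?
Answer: -217068/11 ≈ -19733.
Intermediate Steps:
n = -4 (n = 2 - 1*6 = 2 - 6 = -4)
Y(m) = m**3
a(p, G) = -4 (a(p, G) = -4 + p*0 = -4 + 0 = -4)
N = 19656 (N = -13*(-7)*6**3 = 91*216 = 19656)
a(6, 3)*(4/11 + 19) - N = -4*(4/11 + 19) - 1*19656 = -4*(4*(1/11) + 19) - 19656 = -4*(4/11 + 19) - 19656 = -4*213/11 - 19656 = -852/11 - 19656 = -217068/11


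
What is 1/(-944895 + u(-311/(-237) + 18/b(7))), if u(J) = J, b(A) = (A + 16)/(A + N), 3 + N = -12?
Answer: -5451/5150649620 ≈ -1.0583e-6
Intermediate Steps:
N = -15 (N = -3 - 12 = -15)
b(A) = (16 + A)/(-15 + A) (b(A) = (A + 16)/(A - 15) = (16 + A)/(-15 + A))
1/(-944895 + u(-311/(-237) + 18/b(7))) = 1/(-944895 + (-311/(-237) + 18/(((16 + 7)/(-15 + 7))))) = 1/(-944895 + (-311*(-1/237) + 18/((23/(-8))))) = 1/(-944895 + (311/237 + 18/((-1/8*23)))) = 1/(-944895 + (311/237 + 18/(-23/8))) = 1/(-944895 + (311/237 + 18*(-8/23))) = 1/(-944895 + (311/237 - 144/23)) = 1/(-944895 - 26975/5451) = 1/(-5150649620/5451) = -5451/5150649620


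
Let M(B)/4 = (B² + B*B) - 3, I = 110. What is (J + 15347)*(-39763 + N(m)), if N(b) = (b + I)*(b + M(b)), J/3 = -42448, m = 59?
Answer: -523529080524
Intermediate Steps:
M(B) = -12 + 8*B² (M(B) = 4*((B² + B*B) - 3) = 4*((B² + B²) - 3) = 4*(2*B² - 3) = 4*(-3 + 2*B²) = -12 + 8*B²)
J = -127344 (J = 3*(-42448) = -127344)
N(b) = (110 + b)*(-12 + b + 8*b²) (N(b) = (b + 110)*(b + (-12 + 8*b²)) = (110 + b)*(-12 + b + 8*b²))
(J + 15347)*(-39763 + N(m)) = (-127344 + 15347)*(-39763 + (-1320 + 8*59³ + 98*59 + 881*59²)) = -111997*(-39763 + (-1320 + 8*205379 + 5782 + 881*3481)) = -111997*(-39763 + (-1320 + 1643032 + 5782 + 3066761)) = -111997*(-39763 + 4714255) = -111997*4674492 = -523529080524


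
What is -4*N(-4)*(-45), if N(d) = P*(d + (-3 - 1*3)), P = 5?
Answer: -9000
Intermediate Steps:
N(d) = -30 + 5*d (N(d) = 5*(d + (-3 - 1*3)) = 5*(d + (-3 - 3)) = 5*(d - 6) = 5*(-6 + d) = -30 + 5*d)
-4*N(-4)*(-45) = -4*(-30 + 5*(-4))*(-45) = -4*(-30 - 20)*(-45) = -4*(-50)*(-45) = 200*(-45) = -9000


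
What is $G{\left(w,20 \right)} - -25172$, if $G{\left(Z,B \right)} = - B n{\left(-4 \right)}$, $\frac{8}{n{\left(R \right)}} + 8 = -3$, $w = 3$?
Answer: $\frac{277052}{11} \approx 25187.0$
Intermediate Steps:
$n{\left(R \right)} = - \frac{8}{11}$ ($n{\left(R \right)} = \frac{8}{-8 - 3} = \frac{8}{-11} = 8 \left(- \frac{1}{11}\right) = - \frac{8}{11}$)
$G{\left(Z,B \right)} = \frac{8 B}{11}$ ($G{\left(Z,B \right)} = - B \left(- \frac{8}{11}\right) = \frac{8 B}{11}$)
$G{\left(w,20 \right)} - -25172 = \frac{8}{11} \cdot 20 - -25172 = \frac{160}{11} + 25172 = \frac{277052}{11}$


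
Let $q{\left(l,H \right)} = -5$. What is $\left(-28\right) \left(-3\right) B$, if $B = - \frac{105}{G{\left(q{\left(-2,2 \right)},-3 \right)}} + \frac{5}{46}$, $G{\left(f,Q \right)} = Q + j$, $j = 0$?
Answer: $\frac{67830}{23} \approx 2949.1$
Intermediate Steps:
$G{\left(f,Q \right)} = Q$ ($G{\left(f,Q \right)} = Q + 0 = Q$)
$B = \frac{1615}{46}$ ($B = - \frac{105}{-3} + \frac{5}{46} = \left(-105\right) \left(- \frac{1}{3}\right) + 5 \cdot \frac{1}{46} = 35 + \frac{5}{46} = \frac{1615}{46} \approx 35.109$)
$\left(-28\right) \left(-3\right) B = \left(-28\right) \left(-3\right) \frac{1615}{46} = 84 \cdot \frac{1615}{46} = \frac{67830}{23}$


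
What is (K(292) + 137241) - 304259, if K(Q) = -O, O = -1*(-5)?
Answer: -167023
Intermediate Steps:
O = 5
K(Q) = -5 (K(Q) = -1*5 = -5)
(K(292) + 137241) - 304259 = (-5 + 137241) - 304259 = 137236 - 304259 = -167023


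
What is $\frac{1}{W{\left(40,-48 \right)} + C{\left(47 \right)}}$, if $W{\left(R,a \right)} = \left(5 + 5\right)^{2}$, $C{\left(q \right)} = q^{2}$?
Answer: $\frac{1}{2309} \approx 0.00043309$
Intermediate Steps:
$W{\left(R,a \right)} = 100$ ($W{\left(R,a \right)} = 10^{2} = 100$)
$\frac{1}{W{\left(40,-48 \right)} + C{\left(47 \right)}} = \frac{1}{100 + 47^{2}} = \frac{1}{100 + 2209} = \frac{1}{2309}$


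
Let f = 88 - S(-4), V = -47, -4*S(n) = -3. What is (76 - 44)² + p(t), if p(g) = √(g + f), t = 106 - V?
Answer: 2079/2 ≈ 1039.5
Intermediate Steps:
S(n) = ¾ (S(n) = -¼*(-3) = ¾)
t = 153 (t = 106 - 1*(-47) = 106 + 47 = 153)
f = 349/4 (f = 88 - 1*¾ = 88 - ¾ = 349/4 ≈ 87.250)
p(g) = √(349/4 + g) (p(g) = √(g + 349/4) = √(349/4 + g))
(76 - 44)² + p(t) = (76 - 44)² + √(349 + 4*153)/2 = 32² + √(349 + 612)/2 = 1024 + √961/2 = 1024 + (½)*31 = 1024 + 31/2 = 2079/2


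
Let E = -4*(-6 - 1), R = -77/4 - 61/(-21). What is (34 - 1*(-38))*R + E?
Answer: -8042/7 ≈ -1148.9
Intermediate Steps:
R = -1373/84 (R = -77*¼ - 61*(-1/21) = -77/4 + 61/21 = -1373/84 ≈ -16.345)
E = 28 (E = -4*(-7) = 28)
(34 - 1*(-38))*R + E = (34 - 1*(-38))*(-1373/84) + 28 = (34 + 38)*(-1373/84) + 28 = 72*(-1373/84) + 28 = -8238/7 + 28 = -8042/7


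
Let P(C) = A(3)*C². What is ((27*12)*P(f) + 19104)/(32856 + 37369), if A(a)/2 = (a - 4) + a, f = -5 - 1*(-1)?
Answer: 7968/14045 ≈ 0.56732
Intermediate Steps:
f = -4 (f = -5 + 1 = -4)
A(a) = -8 + 4*a (A(a) = 2*((a - 4) + a) = 2*((-4 + a) + a) = 2*(-4 + 2*a) = -8 + 4*a)
P(C) = 4*C² (P(C) = (-8 + 4*3)*C² = (-8 + 12)*C² = 4*C²)
((27*12)*P(f) + 19104)/(32856 + 37369) = ((27*12)*(4*(-4)²) + 19104)/(32856 + 37369) = (324*(4*16) + 19104)/70225 = (324*64 + 19104)*(1/70225) = (20736 + 19104)*(1/70225) = 39840*(1/70225) = 7968/14045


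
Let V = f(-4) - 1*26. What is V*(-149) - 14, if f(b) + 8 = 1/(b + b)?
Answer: 40565/8 ≈ 5070.6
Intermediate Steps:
f(b) = -8 + 1/(2*b) (f(b) = -8 + 1/(b + b) = -8 + 1/(2*b))
V = -273/8 (V = (-8 + (½)/(-4)) - 1*26 = (-8 + (½)*(-¼)) - 26 = (-8 - ⅛) - 26 = -65/8 - 26 = -273/8 ≈ -34.125)
V*(-149) - 14 = -273/8*(-149) - 14 = 40677/8 - 14 = 40565/8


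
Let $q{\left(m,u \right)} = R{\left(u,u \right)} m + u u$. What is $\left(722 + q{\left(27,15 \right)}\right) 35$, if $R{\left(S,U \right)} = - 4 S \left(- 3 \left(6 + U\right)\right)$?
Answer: $3605245$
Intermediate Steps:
$R{\left(S,U \right)} = - 4 S \left(-18 - 3 U\right)$
$q{\left(m,u \right)} = u^{2} + 12 m u \left(6 + u\right)$ ($q{\left(m,u \right)} = 12 u \left(6 + u\right) m + u u = 12 m u \left(6 + u\right) + u^{2} = u^{2} + 12 m u \left(6 + u\right)$)
$\left(722 + q{\left(27,15 \right)}\right) 35 = \left(722 + 15 \left(15 + 12 \cdot 27 \left(6 + 15\right)\right)\right) 35 = \left(722 + 15 \left(15 + 12 \cdot 27 \cdot 21\right)\right) 35 = \left(722 + 15 \left(15 + 6804\right)\right) 35 = \left(722 + 15 \cdot 6819\right) 35 = \left(722 + 102285\right) 35 = 103007 \cdot 35 = 3605245$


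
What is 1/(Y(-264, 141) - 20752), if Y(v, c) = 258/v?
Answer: -44/913131 ≈ -4.8186e-5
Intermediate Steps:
1/(Y(-264, 141) - 20752) = 1/(258/(-264) - 20752) = 1/(258*(-1/264) - 20752) = 1/(-43/44 - 20752) = 1/(-913131/44) = -44/913131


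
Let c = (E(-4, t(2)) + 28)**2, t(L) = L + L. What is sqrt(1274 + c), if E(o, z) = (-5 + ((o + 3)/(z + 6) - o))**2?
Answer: sqrt(21272241)/100 ≈ 46.122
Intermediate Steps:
t(L) = 2*L
E(o, z) = (-5 - o + (3 + o)/(6 + z))**2 (E(o, z) = (-5 + ((3 + o)/(6 + z) - o))**2 = (-5 + (-o + (3 + o)/(6 + z)))**2 = (-5 - o + (3 + o)/(6 + z))**2)
c = 8532241/10000 (c = ((27 + 5*(-4) + 5*(2*2) - 8*2)**2/(6 + 2*2)**2 + 28)**2 = ((27 - 20 + 5*4 - 4*4)**2/(6 + 4)**2 + 28)**2 = ((27 - 20 + 20 - 16)**2/10**2 + 28)**2 = ((1/100)*11**2 + 28)**2 = ((1/100)*121 + 28)**2 = (121/100 + 28)**2 = (2921/100)**2 = 8532241/10000 ≈ 853.22)
sqrt(1274 + c) = sqrt(1274 + 8532241/10000) = sqrt(21272241/10000) = sqrt(21272241)/100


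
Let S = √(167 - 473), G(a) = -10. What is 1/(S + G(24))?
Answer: -5/203 - 3*I*√34/406 ≈ -0.024631 - 0.043086*I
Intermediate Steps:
S = 3*I*√34 (S = √(-306) = 3*I*√34 ≈ 17.493*I)
1/(S + G(24)) = 1/(3*I*√34 - 10) = 1/(-10 + 3*I*√34)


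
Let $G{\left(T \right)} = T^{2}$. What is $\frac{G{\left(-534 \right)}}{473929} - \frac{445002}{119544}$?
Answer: $- \frac{29468443999}{9442561396} \approx -3.1208$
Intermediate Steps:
$\frac{G{\left(-534 \right)}}{473929} - \frac{445002}{119544} = \frac{\left(-534\right)^{2}}{473929} - \frac{445002}{119544} = 285156 \cdot \frac{1}{473929} - \frac{74167}{19924} = \frac{285156}{473929} - \frac{74167}{19924} = - \frac{29468443999}{9442561396}$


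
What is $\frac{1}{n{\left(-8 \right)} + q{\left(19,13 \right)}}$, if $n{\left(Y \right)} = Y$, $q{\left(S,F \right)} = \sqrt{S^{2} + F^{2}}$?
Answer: $\frac{4}{233} + \frac{\sqrt{530}}{466} \approx 0.06657$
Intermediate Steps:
$q{\left(S,F \right)} = \sqrt{F^{2} + S^{2}}$
$\frac{1}{n{\left(-8 \right)} + q{\left(19,13 \right)}} = \frac{1}{-8 + \sqrt{13^{2} + 19^{2}}} = \frac{1}{-8 + \sqrt{169 + 361}} = \frac{1}{-8 + \sqrt{530}}$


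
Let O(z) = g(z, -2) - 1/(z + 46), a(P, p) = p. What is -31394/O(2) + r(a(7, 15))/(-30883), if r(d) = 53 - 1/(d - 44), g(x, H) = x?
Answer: -1349601081694/85082665 ≈ -15862.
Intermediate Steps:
O(z) = z - 1/(46 + z) (O(z) = z - 1/(z + 46) = z - 1/(46 + z))
r(d) = 53 - 1/(-44 + d)
-31394/O(2) + r(a(7, 15))/(-30883) = -31394*(46 + 2)/(-1 + 2² + 46*2) + ((-2333 + 53*15)/(-44 + 15))/(-30883) = -31394*48/(-1 + 4 + 92) + ((-2333 + 795)/(-29))*(-1/30883) = -31394/((1/48)*95) - 1/29*(-1538)*(-1/30883) = -31394/95/48 + (1538/29)*(-1/30883) = -31394*48/95 - 1538/895607 = -1506912/95 - 1538/895607 = -1349601081694/85082665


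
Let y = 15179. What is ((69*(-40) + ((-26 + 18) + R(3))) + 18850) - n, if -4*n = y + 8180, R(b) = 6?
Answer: 87711/4 ≈ 21928.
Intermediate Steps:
n = -23359/4 (n = -(15179 + 8180)/4 = -¼*23359 = -23359/4 ≈ -5839.8)
((69*(-40) + ((-26 + 18) + R(3))) + 18850) - n = ((69*(-40) + ((-26 + 18) + 6)) + 18850) - 1*(-23359/4) = ((-2760 + (-8 + 6)) + 18850) + 23359/4 = ((-2760 - 2) + 18850) + 23359/4 = (-2762 + 18850) + 23359/4 = 16088 + 23359/4 = 87711/4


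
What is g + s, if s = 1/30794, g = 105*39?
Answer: 126101431/30794 ≈ 4095.0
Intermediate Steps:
g = 4095
s = 1/30794 ≈ 3.2474e-5
g + s = 4095 + 1/30794 = 126101431/30794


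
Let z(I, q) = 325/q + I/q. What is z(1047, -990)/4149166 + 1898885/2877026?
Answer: 278571330065401/422067352704030 ≈ 0.66002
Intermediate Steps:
z(1047, -990)/4149166 + 1898885/2877026 = ((325 + 1047)/(-990))/4149166 + 1898885/2877026 = -1/990*1372*(1/4149166) + 1898885*(1/2877026) = -686/495*1/4149166 + 1898885/2877026 = -49/146702655 + 1898885/2877026 = 278571330065401/422067352704030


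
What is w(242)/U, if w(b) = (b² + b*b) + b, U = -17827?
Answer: -117370/17827 ≈ -6.5838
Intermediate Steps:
w(b) = b + 2*b² (w(b) = (b² + b²) + b = 2*b² + b = b + 2*b²)
w(242)/U = (242*(1 + 2*242))/(-17827) = (242*(1 + 484))*(-1/17827) = (242*485)*(-1/17827) = 117370*(-1/17827) = -117370/17827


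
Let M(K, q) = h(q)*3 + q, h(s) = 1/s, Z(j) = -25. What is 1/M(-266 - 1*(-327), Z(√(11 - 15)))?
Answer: -25/628 ≈ -0.039809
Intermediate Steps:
h(s) = 1/s
M(K, q) = q + 3/q (M(K, q) = 3/q + q = q + 3/q)
1/M(-266 - 1*(-327), Z(√(11 - 15))) = 1/(-25 + 3/(-25)) = 1/(-25 + 3*(-1/25)) = 1/(-25 - 3/25) = 1/(-628/25) = -25/628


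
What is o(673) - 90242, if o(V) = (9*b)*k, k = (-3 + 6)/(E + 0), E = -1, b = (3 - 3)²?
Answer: -90242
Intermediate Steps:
b = 0 (b = 0² = 0)
k = -3 (k = (-3 + 6)/(-1 + 0) = 3/(-1) = 3*(-1) = -3)
o(V) = 0 (o(V) = (9*0)*(-3) = 0*(-3) = 0)
o(673) - 90242 = 0 - 90242 = -90242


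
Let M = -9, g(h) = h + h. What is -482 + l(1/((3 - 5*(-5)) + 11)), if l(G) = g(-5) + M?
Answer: -501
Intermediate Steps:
g(h) = 2*h
l(G) = -19 (l(G) = 2*(-5) - 9 = -10 - 9 = -19)
-482 + l(1/((3 - 5*(-5)) + 11)) = -482 - 19 = -501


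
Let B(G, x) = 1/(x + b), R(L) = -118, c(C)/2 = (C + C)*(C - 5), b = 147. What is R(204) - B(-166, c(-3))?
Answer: -28675/243 ≈ -118.00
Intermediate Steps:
c(C) = 4*C*(-5 + C) (c(C) = 2*((C + C)*(C - 5)) = 2*((2*C)*(-5 + C)) = 2*(2*C*(-5 + C)) = 4*C*(-5 + C))
B(G, x) = 1/(147 + x) (B(G, x) = 1/(x + 147) = 1/(147 + x))
R(204) - B(-166, c(-3)) = -118 - 1/(147 + 4*(-3)*(-5 - 3)) = -118 - 1/(147 + 4*(-3)*(-8)) = -118 - 1/(147 + 96) = -118 - 1/243 = -28675/243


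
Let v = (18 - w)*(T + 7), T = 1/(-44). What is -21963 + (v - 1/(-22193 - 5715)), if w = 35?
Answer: -1694697599/76747 ≈ -22082.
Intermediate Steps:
T = -1/44 ≈ -0.022727
v = -5219/44 (v = (18 - 1*35)*(-1/44 + 7) = (18 - 35)*(307/44) = -17*307/44 = -5219/44 ≈ -118.61)
-21963 + (v - 1/(-22193 - 5715)) = -21963 + (-5219/44 - 1/(-22193 - 5715)) = -21963 + (-5219/44 - 1/(-27908)) = -21963 + (-5219/44 - 1*(-1/27908)) = -21963 + (-5219/44 + 1/27908) = -21963 - 9103238/76747 = -1694697599/76747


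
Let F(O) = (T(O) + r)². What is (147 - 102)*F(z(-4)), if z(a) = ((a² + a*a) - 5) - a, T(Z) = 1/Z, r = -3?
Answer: 380880/961 ≈ 396.34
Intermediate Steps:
z(a) = -5 - a + 2*a² (z(a) = ((a² + a²) - 5) - a = (2*a² - 5) - a = (-5 + 2*a²) - a = -5 - a + 2*a²)
F(O) = (-3 + 1/O)² (F(O) = (1/O - 3)² = (-3 + 1/O)²)
(147 - 102)*F(z(-4)) = (147 - 102)*((-1 + 3*(-5 - 1*(-4) + 2*(-4)²))²/(-5 - 1*(-4) + 2*(-4)²)²) = 45*((-1 + 3*(-5 + 4 + 2*16))²/(-5 + 4 + 2*16)²) = 45*((-1 + 3*(-5 + 4 + 32))²/(-5 + 4 + 32)²) = 45*((-1 + 3*31)²/31²) = 45*((-1 + 93)²/961) = 45*((1/961)*92²) = 45*((1/961)*8464) = 45*(8464/961) = 380880/961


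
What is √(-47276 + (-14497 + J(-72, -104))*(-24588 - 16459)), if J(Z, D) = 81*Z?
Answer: √834397187 ≈ 28886.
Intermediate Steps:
√(-47276 + (-14497 + J(-72, -104))*(-24588 - 16459)) = √(-47276 + (-14497 + 81*(-72))*(-24588 - 16459)) = √(-47276 + (-14497 - 5832)*(-41047)) = √(-47276 - 20329*(-41047)) = √(-47276 + 834444463) = √834397187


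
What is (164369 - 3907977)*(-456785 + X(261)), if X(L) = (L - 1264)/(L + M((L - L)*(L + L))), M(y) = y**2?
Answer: 446320013691904/261 ≈ 1.7100e+12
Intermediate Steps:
X(L) = (-1264 + L)/L (X(L) = (L - 1264)/(L + ((L - L)*(L + L))**2) = (-1264 + L)/(L + (0*(2*L))**2) = (-1264 + L)/(L + 0**2) = (-1264 + L)/(L + 0) = (-1264 + L)/L)
(164369 - 3907977)*(-456785 + X(261)) = (164369 - 3907977)*(-456785 + (-1264 + 261)/261) = -3743608*(-456785 + (1/261)*(-1003)) = -3743608*(-456785 - 1003/261) = -3743608*(-119221888/261) = 446320013691904/261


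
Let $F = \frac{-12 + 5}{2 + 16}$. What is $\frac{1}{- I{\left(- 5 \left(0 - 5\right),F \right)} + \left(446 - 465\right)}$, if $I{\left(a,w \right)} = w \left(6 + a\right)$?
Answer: $- \frac{18}{125} \approx -0.144$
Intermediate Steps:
$F = - \frac{7}{18} \approx -0.38889$
$\frac{1}{- I{\left(- 5 \left(0 - 5\right),F \right)} + \left(446 - 465\right)} = \frac{1}{- \frac{\left(-7\right) \left(6 - 5 \left(0 - 5\right)\right)}{18} + \left(446 - 465\right)} = \frac{1}{- \frac{\left(-7\right) \left(6 - -25\right)}{18} + \left(446 - 465\right)} = \frac{1}{- \frac{\left(-7\right) \left(6 + 25\right)}{18} - 19} = \frac{1}{- \frac{\left(-7\right) 31}{18} - 19} = \frac{1}{\left(-1\right) \left(- \frac{217}{18}\right) - 19} = \frac{1}{\frac{217}{18} - 19} = \frac{1}{- \frac{125}{18}} = - \frac{18}{125}$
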